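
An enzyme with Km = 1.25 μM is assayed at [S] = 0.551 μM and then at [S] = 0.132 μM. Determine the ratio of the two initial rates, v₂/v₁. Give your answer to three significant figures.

0.312

The fractional saturations are [S]/(Km+[S]) = 0.551/1.801 = 0.3059 and 0.132/1.382 = 0.09551.
v₂/v₁ is just their ratio: 0.09551/0.3059 = 0.312.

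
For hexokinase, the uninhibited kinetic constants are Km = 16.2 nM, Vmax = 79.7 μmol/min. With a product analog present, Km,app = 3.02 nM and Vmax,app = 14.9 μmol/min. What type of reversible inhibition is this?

Both Km and Vmax decrease by the same factor (~5.36-fold) — characteristic of uncompetitive inhibition.

uncompetitive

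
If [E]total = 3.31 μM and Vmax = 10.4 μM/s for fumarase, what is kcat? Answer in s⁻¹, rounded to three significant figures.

kcat = Vmax/[E]total = 10.4 μM/s / 3.31 μM = 3.14 s⁻¹.

3.14 s⁻¹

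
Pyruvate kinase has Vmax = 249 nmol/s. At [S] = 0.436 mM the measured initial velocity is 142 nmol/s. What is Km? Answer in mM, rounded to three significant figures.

0.329 mM

v/Vmax = 142/249 = 0.5703 = [S]/(Km+[S]).
So Km + [S] = [S]/0.5703 = 0.7645 mM, giving Km = 0.7645 − 0.436 = 0.329 mM.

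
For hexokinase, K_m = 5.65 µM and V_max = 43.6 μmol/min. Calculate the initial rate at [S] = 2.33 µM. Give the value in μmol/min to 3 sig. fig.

12.7 μmol/min

v = Vmax·[S]/(Km + [S]) = 43.6 × 2.33 / (5.65 + 2.33)
  = 101.6 / 7.980 = 12.7 μmol/min.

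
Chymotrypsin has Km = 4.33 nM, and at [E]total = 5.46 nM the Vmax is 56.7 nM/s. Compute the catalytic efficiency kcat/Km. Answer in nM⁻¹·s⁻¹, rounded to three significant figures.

2.40 nM⁻¹·s⁻¹

kcat = Vmax/[E]total = 56.7/5.46 = 10.4 s⁻¹.
kcat/Km = 10.4/4.33 = 2.40 nM⁻¹·s⁻¹.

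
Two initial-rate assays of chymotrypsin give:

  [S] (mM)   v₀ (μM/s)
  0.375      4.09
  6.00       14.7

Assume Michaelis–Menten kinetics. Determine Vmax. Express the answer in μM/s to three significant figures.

From v = Vmax[S]/(Km+[S]), each point gives Vmax = v(Km+[S])/[S].
Equating: 4.09(Km+0.375)/0.375 = 14.7(Km+6.00)/6.00.
10.91·Km + 4.09 = 2.450·Km + 14.7, so (10.91 − 2.450)·Km = 14.7 − 4.09.
Km = 10.61/8.457 = 1.25 mM; then Vmax = 4.09(1.25+0.375)/0.375 = 17.8 μM/s.

17.8 μM/s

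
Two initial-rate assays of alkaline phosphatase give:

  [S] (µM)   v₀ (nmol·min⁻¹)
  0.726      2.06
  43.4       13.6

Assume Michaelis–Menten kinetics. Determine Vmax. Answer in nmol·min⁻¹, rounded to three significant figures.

15.0 nmol·min⁻¹

In reciprocal form, 1/v = (Km/Vmax)·(1/[S]) + 1/Vmax. The two points give (1/[S], 1/v) = (1.377, 0.4854) and (0.02304, 0.07353).
Slope = (0.4854 − 0.07353)/(1.377 − 0.02304) = 0.3041; intercept = 0.4854 − 0.3041×1.377 = 0.06652.
Vmax = 1/intercept = 15.0 nmol·min⁻¹; Km = slope × Vmax = 0.3041 × 15.0 = 4.57 µM.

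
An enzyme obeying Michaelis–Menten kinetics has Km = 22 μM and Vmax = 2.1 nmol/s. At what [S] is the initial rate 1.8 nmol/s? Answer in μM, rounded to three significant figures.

The required fractional saturation is v/Vmax = 1.8/2.1 = 0.8571.
Then [S]/(Km+[S]) = 0.8571 ⇒ [S] = 22 × 0.8571/(1 − 0.8571) = 132 μM.

132 μM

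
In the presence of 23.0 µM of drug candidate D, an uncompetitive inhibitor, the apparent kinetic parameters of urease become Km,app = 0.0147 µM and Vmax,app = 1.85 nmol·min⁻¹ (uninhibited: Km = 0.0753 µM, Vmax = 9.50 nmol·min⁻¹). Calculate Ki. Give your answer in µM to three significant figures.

Uncompetitive: Vmax,app = Vmax/α (and Km,app = Km/α) with α = 1 + [I]/Ki.
α = Vmax/Vmax,app = 9.50/1.85 = 5.135.
Since α = 1 + [I]/Ki, [I]/Ki = 5.135 − 1 = 4.135 and Ki = 23.0/4.135 = 5.56 µM.

5.56 µM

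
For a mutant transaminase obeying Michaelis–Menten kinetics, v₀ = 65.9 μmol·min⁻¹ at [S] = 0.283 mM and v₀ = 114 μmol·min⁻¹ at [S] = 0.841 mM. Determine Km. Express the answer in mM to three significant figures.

From v = Vmax[S]/(Km+[S]), each point gives Vmax = v(Km+[S])/[S].
Equating: 65.9(Km+0.283)/0.283 = 114(Km+0.841)/0.841.
232.9·Km + 65.9 = 135.6·Km + 114, so (232.9 − 135.6)·Km = 114 − 65.9.
Km = 48.10/97.31 = 0.494 mM; then Vmax = 65.9(0.494+0.283)/0.283 = 181 μmol·min⁻¹.

0.494 mM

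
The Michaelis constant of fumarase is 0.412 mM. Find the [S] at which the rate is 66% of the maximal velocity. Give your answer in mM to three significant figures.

v/Vmax = [S]/(Km+[S]) = 0.66, so [S] = Km·0.66/(1 − 0.66) = 0.412 × 1.941.
[S] = 0.800 mM.

0.800 mM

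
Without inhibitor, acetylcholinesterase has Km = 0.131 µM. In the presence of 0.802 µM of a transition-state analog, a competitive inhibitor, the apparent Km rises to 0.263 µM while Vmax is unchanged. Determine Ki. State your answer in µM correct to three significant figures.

0.796 µM

Competitive: Km,app = α·Km with α = 1 + [I]/Ki.
α = Km,app/Km = 0.263/0.131 = 2.008.
Ki = [I]/(α − 1) = 0.802/1.008 = 0.796 µM.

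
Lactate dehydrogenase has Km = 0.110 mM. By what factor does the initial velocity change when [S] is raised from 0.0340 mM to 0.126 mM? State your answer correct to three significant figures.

2.26

Since Vmax cancels, v₂/v₁ = [S]₂(Km+[S]₁) / [S]₁(Km+[S]₂).
= 0.126×(0.110+0.0340) / (0.0340×(0.110+0.126)) = 0.01814/0.008024 = 2.26.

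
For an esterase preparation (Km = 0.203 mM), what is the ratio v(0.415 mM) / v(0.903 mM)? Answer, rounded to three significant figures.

The fractional saturations are [S]/(Km+[S]) = 0.903/1.106 = 0.8165 and 0.415/0.6180 = 0.6715.
v₂/v₁ is just their ratio: 0.6715/0.8165 = 0.822.

0.822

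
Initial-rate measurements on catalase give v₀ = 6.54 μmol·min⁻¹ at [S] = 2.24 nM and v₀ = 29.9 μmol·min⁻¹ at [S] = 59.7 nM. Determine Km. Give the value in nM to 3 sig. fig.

9.66 nM

From v = Vmax[S]/(Km+[S]), each point gives Vmax = v(Km+[S])/[S].
Equating: 6.54(Km+2.24)/2.24 = 29.9(Km+59.7)/59.7.
2.920·Km + 6.54 = 0.5008·Km + 29.9, so (2.920 − 0.5008)·Km = 29.9 − 6.54.
Km = 23.36/2.419 = 9.66 nM; then Vmax = 6.54(9.66+2.24)/2.24 = 34.7 μmol·min⁻¹.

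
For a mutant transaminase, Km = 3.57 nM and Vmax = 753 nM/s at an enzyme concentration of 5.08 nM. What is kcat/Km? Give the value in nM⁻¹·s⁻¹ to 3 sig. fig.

41.5 nM⁻¹·s⁻¹

kcat = Vmax/[E]total = 753/5.08 = 148 s⁻¹.
kcat/Km = 148/3.57 = 41.5 nM⁻¹·s⁻¹.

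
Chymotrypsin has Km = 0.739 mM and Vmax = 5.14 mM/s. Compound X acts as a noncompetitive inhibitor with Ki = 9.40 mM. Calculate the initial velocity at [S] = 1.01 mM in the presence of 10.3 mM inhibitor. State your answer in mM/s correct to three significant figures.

1.42 mM/s

With α = 1 + [I]/Ki = 1 + 10.3/9.40 = 2.096, the noncompetitive rate law is v = (Vmax/α)·[S] / (Km + [S]).
v = (5.14/2.096)×1.01 / (0.739 + 1.01) = 2.477/1.749 = 1.42 mM/s.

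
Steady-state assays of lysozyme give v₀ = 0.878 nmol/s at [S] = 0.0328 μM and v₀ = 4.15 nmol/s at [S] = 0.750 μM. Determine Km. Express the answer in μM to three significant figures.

In reciprocal form, 1/v = (Km/Vmax)·(1/[S]) + 1/Vmax. The two points give (1/[S], 1/v) = (30.49, 1.139) and (1.333, 0.2410).
Slope = (1.139 − 0.2410)/(30.49 − 1.333) = 0.03080; intercept = 1.139 − 0.03080×30.49 = 0.1999.
Vmax = 1/intercept = 5.00 nmol/s; Km = slope × Vmax = 0.03080 × 5.00 = 0.154 μM.

0.154 μM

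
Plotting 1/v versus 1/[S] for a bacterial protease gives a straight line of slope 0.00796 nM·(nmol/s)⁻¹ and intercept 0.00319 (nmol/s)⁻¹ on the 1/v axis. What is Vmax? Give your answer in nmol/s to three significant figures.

The y-intercept of a Lineweaver–Burk plot equals 1/Vmax, so Vmax = 1/0.00319 = 313 nmol/s.

313 nmol/s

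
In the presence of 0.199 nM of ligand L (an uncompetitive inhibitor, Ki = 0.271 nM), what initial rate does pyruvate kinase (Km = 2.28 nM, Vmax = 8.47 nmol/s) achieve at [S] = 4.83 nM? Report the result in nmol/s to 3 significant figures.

With α = 1 + [I]/Ki = 1 + 0.199/0.271 = 1.734, the uncompetitive rate law is v = (Vmax/α)·[S] / (Km/α + [S]).
v = (8.47/1.734)×4.83 / (2.28/1.734 + 4.83) = 23.59/6.145 = 3.84 nmol/s.

3.84 nmol/s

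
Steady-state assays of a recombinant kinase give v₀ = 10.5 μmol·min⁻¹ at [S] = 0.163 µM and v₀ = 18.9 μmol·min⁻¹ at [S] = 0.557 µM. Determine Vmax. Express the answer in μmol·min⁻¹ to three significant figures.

In reciprocal form, 1/v = (Km/Vmax)·(1/[S]) + 1/Vmax. The two points give (1/[S], 1/v) = (6.135, 0.09524) and (1.795, 0.05291).
Slope = (0.09524 − 0.05291)/(6.135 − 1.795) = 0.009754; intercept = 0.09524 − 0.009754×6.135 = 0.03540.
Vmax = 1/intercept = 28.2 μmol·min⁻¹; Km = slope × Vmax = 0.009754 × 28.2 = 0.276 µM.

28.2 μmol·min⁻¹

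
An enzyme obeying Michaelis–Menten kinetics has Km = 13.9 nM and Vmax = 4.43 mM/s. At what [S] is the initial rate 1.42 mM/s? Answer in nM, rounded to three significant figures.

The required fractional saturation is v/Vmax = 1.42/4.43 = 0.3205.
Then [S]/(Km+[S]) = 0.3205 ⇒ [S] = 13.9 × 0.3205/(1 − 0.3205) = 6.56 nM.

6.56 nM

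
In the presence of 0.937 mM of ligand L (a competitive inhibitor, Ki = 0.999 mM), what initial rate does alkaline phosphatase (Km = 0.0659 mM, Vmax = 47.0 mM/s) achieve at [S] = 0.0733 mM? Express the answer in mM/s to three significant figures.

17.1 mM/s

With α = 1 + [I]/Ki = 1 + 0.937/0.999 = 1.938, the competitive rate law is v = Vmax[S] / (αKm + [S]).
v = 47.0×0.0733 / (1.938×0.0659 + 0.0733) = 3.445/0.2010 = 17.1 mM/s.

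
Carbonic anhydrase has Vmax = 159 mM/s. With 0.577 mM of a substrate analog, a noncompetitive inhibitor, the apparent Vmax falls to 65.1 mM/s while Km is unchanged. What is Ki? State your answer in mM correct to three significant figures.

Noncompetitive: Vmax,app = Vmax/α with α = 1 + [I]/Ki.
α = Vmax/Vmax,app = 159/65.1 = 2.442.
Since α = 1 + [I]/Ki, [I]/Ki = 2.442 − 1 = 1.442 and Ki = 0.577/1.442 = 0.400 mM.

0.400 mM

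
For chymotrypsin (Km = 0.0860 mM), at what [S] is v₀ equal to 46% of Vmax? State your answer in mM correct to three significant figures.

0.0733 mM

v/Vmax = [S]/(Km+[S]) = 0.46, so [S] = Km·0.46/(1 − 0.46) = 0.0860 × 0.8519.
[S] = 0.0733 mM.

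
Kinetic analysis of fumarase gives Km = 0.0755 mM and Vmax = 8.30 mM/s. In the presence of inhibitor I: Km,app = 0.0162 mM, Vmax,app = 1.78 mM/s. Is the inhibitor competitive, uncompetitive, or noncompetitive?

uncompetitive

Both Km and Vmax decrease by the same factor (~4.66-fold) — characteristic of uncompetitive inhibition.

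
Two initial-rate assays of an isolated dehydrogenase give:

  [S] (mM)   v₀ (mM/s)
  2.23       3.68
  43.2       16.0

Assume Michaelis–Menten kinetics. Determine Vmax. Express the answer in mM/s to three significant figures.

19.6 mM/s

In reciprocal form, 1/v = (Km/Vmax)·(1/[S]) + 1/Vmax. The two points give (1/[S], 1/v) = (0.4484, 0.2717) and (0.02315, 0.06250).
Slope = (0.2717 − 0.06250)/(0.4484 − 0.02315) = 0.4920; intercept = 0.2717 − 0.4920×0.4484 = 0.05111.
Vmax = 1/intercept = 19.6 mM/s; Km = slope × Vmax = 0.4920 × 19.6 = 9.63 mM.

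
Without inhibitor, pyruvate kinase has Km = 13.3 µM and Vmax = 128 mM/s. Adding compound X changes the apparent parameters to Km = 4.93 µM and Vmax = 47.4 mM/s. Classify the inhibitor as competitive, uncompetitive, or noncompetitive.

uncompetitive

Both Km and Vmax decrease by the same factor (~2.70-fold) — characteristic of uncompetitive inhibition.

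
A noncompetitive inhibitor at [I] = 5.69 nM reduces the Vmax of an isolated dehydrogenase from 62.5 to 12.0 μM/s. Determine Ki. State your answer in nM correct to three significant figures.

Noncompetitive: Vmax,app = Vmax/α with α = 1 + [I]/Ki.
α = Vmax/Vmax,app = 62.5/12.0 = 5.208.
Since α = 1 + [I]/Ki, [I]/Ki = 5.208 − 1 = 4.208 and Ki = 5.69/4.208 = 1.35 nM.

1.35 nM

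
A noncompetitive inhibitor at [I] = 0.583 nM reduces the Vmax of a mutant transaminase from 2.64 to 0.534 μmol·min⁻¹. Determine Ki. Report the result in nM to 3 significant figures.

0.148 nM

Noncompetitive: Vmax,app = Vmax/α with α = 1 + [I]/Ki.
α = Vmax/Vmax,app = 2.64/0.534 = 4.944.
Since α = 1 + [I]/Ki, [I]/Ki = 4.944 − 1 = 3.944 and Ki = 0.583/3.944 = 0.148 nM.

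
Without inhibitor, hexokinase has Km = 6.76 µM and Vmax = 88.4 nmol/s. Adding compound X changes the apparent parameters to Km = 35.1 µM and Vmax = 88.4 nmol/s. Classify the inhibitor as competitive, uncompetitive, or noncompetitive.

Km increases (6.76 → 35.1 µM) while Vmax is unchanged — the hallmark of competitive inhibition.

competitive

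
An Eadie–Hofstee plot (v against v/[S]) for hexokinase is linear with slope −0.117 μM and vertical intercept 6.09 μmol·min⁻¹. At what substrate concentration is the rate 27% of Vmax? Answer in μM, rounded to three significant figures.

The Eadie–Hofstee slope gives Km = 0.117 μM (slope = −Km).
v/Vmax = [S]/(Km+[S]) = 0.27 ⇒ [S] = Km·0.27/(1−0.27) = 0.117 × 0.3699 = 0.0433 μM.

0.0433 μM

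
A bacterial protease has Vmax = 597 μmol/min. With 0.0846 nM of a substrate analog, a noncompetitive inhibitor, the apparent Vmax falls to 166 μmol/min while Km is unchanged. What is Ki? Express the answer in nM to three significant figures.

Noncompetitive: Vmax,app = Vmax/α with α = 1 + [I]/Ki.
α = Vmax/Vmax,app = 597/166 = 3.596.
Ki = [I]/(α − 1) = 0.0846/2.596 = 0.0326 nM.

0.0326 nM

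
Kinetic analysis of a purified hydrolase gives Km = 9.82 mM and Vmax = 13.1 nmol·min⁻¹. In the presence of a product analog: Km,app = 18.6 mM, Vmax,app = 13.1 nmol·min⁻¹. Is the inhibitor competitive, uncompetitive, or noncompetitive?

competitive

Km increases (9.82 → 18.6 mM) while Vmax is unchanged — the hallmark of competitive inhibition.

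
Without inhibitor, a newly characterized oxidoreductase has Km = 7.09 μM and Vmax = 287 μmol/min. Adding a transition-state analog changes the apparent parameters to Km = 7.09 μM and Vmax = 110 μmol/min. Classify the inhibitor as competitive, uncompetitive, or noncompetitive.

noncompetitive

Vmax decreases (287 → 110 μmol/min) while Km is unchanged — pure noncompetitive inhibition.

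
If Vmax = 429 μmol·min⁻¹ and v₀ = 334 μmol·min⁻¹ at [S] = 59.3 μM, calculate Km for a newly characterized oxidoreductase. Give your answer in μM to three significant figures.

16.9 μM

From v = Vmax[S]/(Km+[S]), Km = [S](Vmax − v)/v.
Km = 59.3 × (429 − 334) / 334 = 5634/334 = 16.9 μM.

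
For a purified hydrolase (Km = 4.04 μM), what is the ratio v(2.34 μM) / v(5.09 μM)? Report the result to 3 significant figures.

The fractional saturations are [S]/(Km+[S]) = 5.09/9.130 = 0.5575 and 2.34/6.380 = 0.3668.
v₂/v₁ is just their ratio: 0.3668/0.5575 = 0.658.

0.658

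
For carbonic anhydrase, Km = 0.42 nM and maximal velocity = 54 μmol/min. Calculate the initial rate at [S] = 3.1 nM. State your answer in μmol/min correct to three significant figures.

47.6 μmol/min

[S]/(Km+[S]) = 3.1/3.520 = 0.8807, the fractional saturation.
v = 0.8807 × Vmax = 0.8807 × 54 = 47.6 μmol/min.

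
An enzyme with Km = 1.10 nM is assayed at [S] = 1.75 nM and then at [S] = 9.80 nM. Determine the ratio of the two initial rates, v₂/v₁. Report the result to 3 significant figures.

1.46

The fractional saturations are [S]/(Km+[S]) = 1.75/2.850 = 0.6140 and 9.80/10.90 = 0.8991.
v₂/v₁ is just their ratio: 0.8991/0.6140 = 1.46.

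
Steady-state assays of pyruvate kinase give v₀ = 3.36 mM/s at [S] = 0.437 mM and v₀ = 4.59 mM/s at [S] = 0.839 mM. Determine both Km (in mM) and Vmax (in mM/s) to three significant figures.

Km = 0.555 mM; Vmax = 7.62 mM/s

In reciprocal form, 1/v = (Km/Vmax)·(1/[S]) + 1/Vmax. The two points give (1/[S], 1/v) = (2.288, 0.2976) and (1.192, 0.2179).
Slope = (0.2976 − 0.2179)/(2.288 − 1.192) = 0.07274; intercept = 0.2976 − 0.07274×2.288 = 0.1312.
Vmax = 1/intercept = 7.62 mM/s; Km = slope × Vmax = 0.07274 × 7.62 = 0.555 mM.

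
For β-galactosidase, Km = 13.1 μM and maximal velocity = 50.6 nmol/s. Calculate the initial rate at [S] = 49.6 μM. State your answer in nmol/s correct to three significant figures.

40.0 nmol/s

[S]/(Km+[S]) = 49.6/62.70 = 0.7911, the fractional saturation.
v = 0.7911 × Vmax = 0.7911 × 50.6 = 40.0 nmol/s.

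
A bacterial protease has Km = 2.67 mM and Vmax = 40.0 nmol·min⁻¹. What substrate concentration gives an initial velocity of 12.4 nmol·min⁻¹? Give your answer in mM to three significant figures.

Rearranging v = Vmax[S]/(Km+[S]) gives [S] = Km·v/(Vmax − v).
[S] = 2.67 × 12.4 / (40.0 − 12.4) = 33.11/27.60 = 1.20 mM.

1.20 mM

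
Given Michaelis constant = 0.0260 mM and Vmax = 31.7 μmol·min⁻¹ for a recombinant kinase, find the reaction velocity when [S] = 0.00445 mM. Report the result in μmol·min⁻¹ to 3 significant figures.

4.63 μmol·min⁻¹

[S]/(Km+[S]) = 0.00445/0.03045 = 0.1461, the fractional saturation.
v = 0.1461 × Vmax = 0.1461 × 31.7 = 4.63 μmol·min⁻¹.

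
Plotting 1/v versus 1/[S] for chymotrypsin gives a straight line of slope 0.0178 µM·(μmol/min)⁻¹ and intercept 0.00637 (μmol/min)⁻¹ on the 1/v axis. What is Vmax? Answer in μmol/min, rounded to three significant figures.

The y-intercept of a Lineweaver–Burk plot equals 1/Vmax, so Vmax = 1/0.00637 = 157 μmol/min.

157 μmol/min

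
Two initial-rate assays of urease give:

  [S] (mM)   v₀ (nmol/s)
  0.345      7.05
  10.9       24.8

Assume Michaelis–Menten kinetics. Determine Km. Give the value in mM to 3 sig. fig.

0.977 mM

From v = Vmax[S]/(Km+[S]), each point gives Vmax = v(Km+[S])/[S].
Equating: 7.05(Km+0.345)/0.345 = 24.8(Km+10.9)/10.9.
20.43·Km + 7.05 = 2.275·Km + 24.8, so (20.43 − 2.275)·Km = 24.8 − 7.05.
Km = 17.75/18.16 = 0.977 mM; then Vmax = 7.05(0.977+0.345)/0.345 = 27.0 nmol/s.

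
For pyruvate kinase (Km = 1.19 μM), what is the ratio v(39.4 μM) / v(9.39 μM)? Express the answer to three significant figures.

The fractional saturations are [S]/(Km+[S]) = 9.39/10.58 = 0.8875 and 39.4/40.59 = 0.9707.
v₂/v₁ is just their ratio: 0.9707/0.8875 = 1.09.

1.09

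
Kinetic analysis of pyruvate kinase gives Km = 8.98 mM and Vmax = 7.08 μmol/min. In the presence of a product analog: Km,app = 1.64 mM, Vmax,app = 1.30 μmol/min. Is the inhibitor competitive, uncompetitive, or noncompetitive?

Both Km and Vmax decrease by the same factor (~5.46-fold) — characteristic of uncompetitive inhibition.

uncompetitive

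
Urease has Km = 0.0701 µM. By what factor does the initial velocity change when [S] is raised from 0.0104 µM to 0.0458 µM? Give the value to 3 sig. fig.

3.06

The fractional saturations are [S]/(Km+[S]) = 0.0104/0.08050 = 0.1292 and 0.0458/0.1159 = 0.3952.
v₂/v₁ is just their ratio: 0.3952/0.1292 = 3.06.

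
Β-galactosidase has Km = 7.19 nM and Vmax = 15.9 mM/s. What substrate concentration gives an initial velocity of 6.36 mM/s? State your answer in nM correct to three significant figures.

The required fractional saturation is v/Vmax = 6.36/15.9 = 0.4000.
Then [S]/(Km+[S]) = 0.4000 ⇒ [S] = 7.19 × 0.4000/(1 − 0.4000) = 4.79 nM.

4.79 nM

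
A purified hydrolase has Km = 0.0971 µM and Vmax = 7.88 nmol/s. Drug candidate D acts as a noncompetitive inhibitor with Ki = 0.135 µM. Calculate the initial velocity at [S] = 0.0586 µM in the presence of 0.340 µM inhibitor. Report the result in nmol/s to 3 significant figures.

With α = 1 + [I]/Ki = 1 + 0.340/0.135 = 3.519, the noncompetitive rate law is v = (Vmax/α)·[S] / (Km + [S]).
v = (7.88/3.519)×0.0586 / (0.0971 + 0.0586) = 0.1312/0.1557 = 0.843 nmol/s.

0.843 nmol/s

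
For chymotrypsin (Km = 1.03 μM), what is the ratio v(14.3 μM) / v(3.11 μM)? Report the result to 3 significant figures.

Since Vmax cancels, v₂/v₁ = [S]₂(Km+[S]₁) / [S]₁(Km+[S]₂).
= 14.3×(1.03+3.11) / (3.11×(1.03+14.3)) = 59.20/47.68 = 1.24.

1.24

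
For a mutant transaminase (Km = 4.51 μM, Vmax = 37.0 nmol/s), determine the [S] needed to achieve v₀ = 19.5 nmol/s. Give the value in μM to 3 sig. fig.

Rearranging v = Vmax[S]/(Km+[S]) gives [S] = Km·v/(Vmax − v).
[S] = 4.51 × 19.5 / (37.0 − 19.5) = 87.94/17.50 = 5.03 μM.

5.03 μM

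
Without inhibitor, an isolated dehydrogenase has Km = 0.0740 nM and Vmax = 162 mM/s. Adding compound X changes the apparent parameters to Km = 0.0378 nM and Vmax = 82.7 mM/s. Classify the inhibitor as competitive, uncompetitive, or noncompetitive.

uncompetitive

Both Km and Vmax decrease by the same factor (~1.96-fold) — characteristic of uncompetitive inhibition.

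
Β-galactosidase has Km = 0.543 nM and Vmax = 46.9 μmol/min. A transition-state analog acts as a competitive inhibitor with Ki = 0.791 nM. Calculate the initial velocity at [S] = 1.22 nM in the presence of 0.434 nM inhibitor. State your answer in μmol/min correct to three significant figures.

27.8 μmol/min

With α = 1 + [I]/Ki = 1 + 0.434/0.791 = 1.549, the competitive rate law is v = Vmax[S] / (αKm + [S]).
v = 46.9×1.22 / (1.549×0.543 + 1.22) = 57.22/2.061 = 27.8 μmol/min.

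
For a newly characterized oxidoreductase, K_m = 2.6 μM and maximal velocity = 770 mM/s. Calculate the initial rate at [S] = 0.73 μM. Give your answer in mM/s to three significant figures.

169 mM/s

[S]/(Km+[S]) = 0.73/3.330 = 0.2192, the fractional saturation.
v = 0.2192 × Vmax = 0.2192 × 770 = 169 mM/s.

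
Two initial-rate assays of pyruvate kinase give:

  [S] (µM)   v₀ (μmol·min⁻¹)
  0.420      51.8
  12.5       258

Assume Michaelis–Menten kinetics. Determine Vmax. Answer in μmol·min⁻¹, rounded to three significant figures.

In reciprocal form, 1/v = (Km/Vmax)·(1/[S]) + 1/Vmax. The two points give (1/[S], 1/v) = (2.381, 0.01931) and (0.08000, 0.003876).
Slope = (0.01931 − 0.003876)/(2.381 − 0.08000) = 0.006706; intercept = 0.01931 − 0.006706×2.381 = 0.003340.
Vmax = 1/intercept = 299 μmol·min⁻¹; Km = slope × Vmax = 0.006706 × 299 = 2.01 µM.

299 μmol·min⁻¹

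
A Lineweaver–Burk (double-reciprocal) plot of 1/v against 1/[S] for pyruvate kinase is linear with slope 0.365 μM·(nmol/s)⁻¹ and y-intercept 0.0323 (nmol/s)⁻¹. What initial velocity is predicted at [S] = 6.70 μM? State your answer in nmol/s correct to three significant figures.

11.5 nmol/s

The y-intercept is 1/Vmax, so Vmax = 1/0.0323 = 31.0 nmol/s.
The slope is Km/Vmax, so Km = 0.365 × 31.0 = 11.3 μM.
Then v = 31.0 × 6.70/(11.3 + 6.70) = 11.5 nmol/s.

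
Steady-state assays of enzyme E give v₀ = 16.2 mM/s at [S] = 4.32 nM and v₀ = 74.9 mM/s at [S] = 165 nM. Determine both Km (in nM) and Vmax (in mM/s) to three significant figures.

Km = 17.8 nM; Vmax = 83.0 mM/s

From v = Vmax[S]/(Km+[S]), each point gives Vmax = v(Km+[S])/[S].
Equating: 16.2(Km+4.32)/4.32 = 74.9(Km+165)/165.
3.750·Km + 16.2 = 0.4539·Km + 74.9, so (3.750 − 0.4539)·Km = 74.9 − 16.2.
Km = 58.70/3.296 = 17.8 nM; then Vmax = 16.2(17.8+4.32)/4.32 = 83.0 mM/s.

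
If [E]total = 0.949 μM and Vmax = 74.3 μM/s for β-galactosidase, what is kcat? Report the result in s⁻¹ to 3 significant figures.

78.3 s⁻¹

kcat = Vmax/[E]total = 74.3 μM/s / 0.949 μM = 78.3 s⁻¹.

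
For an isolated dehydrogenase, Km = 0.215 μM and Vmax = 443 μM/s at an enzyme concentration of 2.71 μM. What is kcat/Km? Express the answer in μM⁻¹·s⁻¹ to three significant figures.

kcat = Vmax/[E]total = 443/2.71 = 163 s⁻¹.
kcat/Km = 163/0.215 = 760 μM⁻¹·s⁻¹.

760 μM⁻¹·s⁻¹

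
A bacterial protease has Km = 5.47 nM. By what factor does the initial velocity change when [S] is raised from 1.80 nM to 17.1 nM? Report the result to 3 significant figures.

Since Vmax cancels, v₂/v₁ = [S]₂(Km+[S]₁) / [S]₁(Km+[S]₂).
= 17.1×(5.47+1.80) / (1.80×(5.47+17.1)) = 124.3/40.63 = 3.06.

3.06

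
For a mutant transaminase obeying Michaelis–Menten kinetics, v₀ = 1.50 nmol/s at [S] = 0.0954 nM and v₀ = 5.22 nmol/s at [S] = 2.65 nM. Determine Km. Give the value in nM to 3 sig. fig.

In reciprocal form, 1/v = (Km/Vmax)·(1/[S]) + 1/Vmax. The two points give (1/[S], 1/v) = (10.48, 0.6667) and (0.3774, 0.1916).
Slope = (0.6667 − 0.1916)/(10.48 − 0.3774) = 0.04702; intercept = 0.6667 − 0.04702×10.48 = 0.1738.
Vmax = 1/intercept = 5.75 nmol/s; Km = slope × Vmax = 0.04702 × 5.75 = 0.270 nM.

0.270 nM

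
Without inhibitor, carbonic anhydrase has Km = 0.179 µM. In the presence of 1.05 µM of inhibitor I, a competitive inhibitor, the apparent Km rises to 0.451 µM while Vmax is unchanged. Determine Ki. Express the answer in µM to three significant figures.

Competitive: Km,app = α·Km with α = 1 + [I]/Ki.
α = Km,app/Km = 0.451/0.179 = 2.520.
Ki = [I]/(α − 1) = 1.05/1.520 = 0.691 µM.

0.691 µM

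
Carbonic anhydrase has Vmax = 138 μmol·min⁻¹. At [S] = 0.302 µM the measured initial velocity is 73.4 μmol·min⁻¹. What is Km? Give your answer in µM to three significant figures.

From v = Vmax[S]/(Km+[S]), Km = [S](Vmax − v)/v.
Km = 0.302 × (138 − 73.4) / 73.4 = 19.51/73.4 = 0.266 µM.

0.266 µM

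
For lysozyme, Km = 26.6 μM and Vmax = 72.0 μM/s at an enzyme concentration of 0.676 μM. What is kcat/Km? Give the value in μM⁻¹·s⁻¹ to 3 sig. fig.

kcat = Vmax/[E]total = 72.0/0.676 = 107 s⁻¹.
kcat/Km = 107/26.6 = 4.00 μM⁻¹·s⁻¹.

4.00 μM⁻¹·s⁻¹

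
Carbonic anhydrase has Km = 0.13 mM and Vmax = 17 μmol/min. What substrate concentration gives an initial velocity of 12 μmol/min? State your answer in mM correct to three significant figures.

Rearranging v = Vmax[S]/(Km+[S]) gives [S] = Km·v/(Vmax − v).
[S] = 0.13 × 12 / (17 − 12) = 1.560/5.000 = 0.312 mM.

0.312 mM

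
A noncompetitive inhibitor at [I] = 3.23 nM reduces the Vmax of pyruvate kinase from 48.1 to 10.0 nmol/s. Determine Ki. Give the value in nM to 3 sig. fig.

0.848 nM

Noncompetitive: Vmax,app = Vmax/α with α = 1 + [I]/Ki.
α = Vmax/Vmax,app = 48.1/10.0 = 4.810.
Ki = [I]/(α − 1) = 3.23/3.810 = 0.848 nM.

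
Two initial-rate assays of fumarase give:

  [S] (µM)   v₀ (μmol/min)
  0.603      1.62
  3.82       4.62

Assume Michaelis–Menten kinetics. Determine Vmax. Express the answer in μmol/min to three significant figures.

7.08 μmol/min

In reciprocal form, 1/v = (Km/Vmax)·(1/[S]) + 1/Vmax. The two points give (1/[S], 1/v) = (1.658, 0.6173) and (0.2618, 0.2165).
Slope = (0.6173 − 0.2165)/(1.658 − 0.2618) = 0.2870; intercept = 0.6173 − 0.2870×1.658 = 0.1413.
Vmax = 1/intercept = 7.08 μmol/min; Km = slope × Vmax = 0.2870 × 7.08 = 2.03 µM.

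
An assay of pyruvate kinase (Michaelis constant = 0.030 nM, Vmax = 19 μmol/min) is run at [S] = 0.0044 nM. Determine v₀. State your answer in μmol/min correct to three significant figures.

v = Vmax·[S]/(Km + [S]) = 19 × 0.0044 / (0.030 + 0.0044)
  = 0.08360 / 0.03440 = 2.43 μmol/min.

2.43 μmol/min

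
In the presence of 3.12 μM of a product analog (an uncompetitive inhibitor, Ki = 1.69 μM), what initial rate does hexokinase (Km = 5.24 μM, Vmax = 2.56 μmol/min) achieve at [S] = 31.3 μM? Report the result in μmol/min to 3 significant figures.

0.849 μmol/min

α = 1 + [I]/Ki = 1 + 3.12/1.69 = 2.846.
For an uncompetitive inhibitor, both parameters are divided by α, giving Vmax/α and Km/α: Km,app = 1.84 μM, Vmax,app = 0.899 μmol/min.
v = Vmax,app·[S]/(Km,app + [S]) = 0.899 × 31.3/(1.84 + 31.3) = 0.849 μmol/min.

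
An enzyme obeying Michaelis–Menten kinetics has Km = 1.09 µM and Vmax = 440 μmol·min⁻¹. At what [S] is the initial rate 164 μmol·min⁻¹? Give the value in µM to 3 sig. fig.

Rearranging v = Vmax[S]/(Km+[S]) gives [S] = Km·v/(Vmax − v).
[S] = 1.09 × 164 / (440 − 164) = 178.8/276.0 = 0.648 µM.

0.648 µM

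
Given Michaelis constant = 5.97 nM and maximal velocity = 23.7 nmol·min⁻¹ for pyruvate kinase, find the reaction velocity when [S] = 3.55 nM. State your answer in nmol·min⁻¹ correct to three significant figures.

v = Vmax·[S]/(Km + [S]) = 23.7 × 3.55 / (5.97 + 3.55)
  = 84.14 / 9.520 = 8.84 nmol·min⁻¹.

8.84 nmol·min⁻¹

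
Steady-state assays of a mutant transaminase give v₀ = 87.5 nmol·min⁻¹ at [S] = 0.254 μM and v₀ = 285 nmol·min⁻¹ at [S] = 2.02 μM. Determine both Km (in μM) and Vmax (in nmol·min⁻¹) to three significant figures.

Km = 0.971 μM; Vmax = 422 nmol·min⁻¹

From v = Vmax[S]/(Km+[S]), each point gives Vmax = v(Km+[S])/[S].
Equating: 87.5(Km+0.254)/0.254 = 285(Km+2.02)/2.02.
344.5·Km + 87.5 = 141.1·Km + 285, so (344.5 − 141.1)·Km = 285 − 87.5.
Km = 197.5/203.4 = 0.971 μM; then Vmax = 87.5(0.971+0.254)/0.254 = 422 nmol·min⁻¹.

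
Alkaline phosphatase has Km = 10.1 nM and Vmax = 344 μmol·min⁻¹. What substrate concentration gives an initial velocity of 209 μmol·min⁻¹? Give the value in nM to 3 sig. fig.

The required fractional saturation is v/Vmax = 209/344 = 0.6076.
Then [S]/(Km+[S]) = 0.6076 ⇒ [S] = 10.1 × 0.6076/(1 − 0.6076) = 15.6 nM.

15.6 nM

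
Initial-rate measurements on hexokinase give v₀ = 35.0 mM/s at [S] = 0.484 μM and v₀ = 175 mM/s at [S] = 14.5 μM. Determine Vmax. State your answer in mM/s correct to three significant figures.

In reciprocal form, 1/v = (Km/Vmax)·(1/[S]) + 1/Vmax. The two points give (1/[S], 1/v) = (2.066, 0.02857) and (0.06897, 0.005714).
Slope = (0.02857 − 0.005714)/(2.066 − 0.06897) = 0.01144; intercept = 0.02857 − 0.01144×2.066 = 0.004925.
Vmax = 1/intercept = 203 mM/s; Km = slope × Vmax = 0.01144 × 203 = 2.32 μM.

203 mM/s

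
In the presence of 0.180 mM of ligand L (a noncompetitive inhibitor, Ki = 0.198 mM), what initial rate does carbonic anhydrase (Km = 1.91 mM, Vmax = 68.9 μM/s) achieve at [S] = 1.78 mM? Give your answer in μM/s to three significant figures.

17.4 μM/s

With α = 1 + [I]/Ki = 1 + 0.180/0.198 = 1.909, the noncompetitive rate law is v = (Vmax/α)·[S] / (Km + [S]).
v = (68.9/1.909)×1.78 / (1.91 + 1.78) = 64.24/3.690 = 17.4 μM/s.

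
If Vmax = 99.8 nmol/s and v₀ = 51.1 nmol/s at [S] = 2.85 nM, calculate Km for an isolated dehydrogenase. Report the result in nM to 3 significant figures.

From v = Vmax[S]/(Km+[S]), Km = [S](Vmax − v)/v.
Km = 2.85 × (99.8 − 51.1) / 51.1 = 138.8/51.1 = 2.72 nM.

2.72 nM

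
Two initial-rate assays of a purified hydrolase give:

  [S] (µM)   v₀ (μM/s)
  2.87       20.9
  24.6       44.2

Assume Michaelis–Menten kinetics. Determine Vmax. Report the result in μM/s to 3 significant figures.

In reciprocal form, 1/v = (Km/Vmax)·(1/[S]) + 1/Vmax. The two points give (1/[S], 1/v) = (0.3484, 0.04785) and (0.04065, 0.02262).
Slope = (0.04785 − 0.02262)/(0.3484 − 0.04065) = 0.08195; intercept = 0.04785 − 0.08195×0.3484 = 0.01929.
Vmax = 1/intercept = 51.8 μM/s; Km = slope × Vmax = 0.08195 × 51.8 = 4.25 µM.

51.8 μM/s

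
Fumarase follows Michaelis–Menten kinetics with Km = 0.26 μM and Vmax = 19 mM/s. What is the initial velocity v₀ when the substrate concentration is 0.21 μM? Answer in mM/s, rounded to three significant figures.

[S]/(Km+[S]) = 0.21/0.4700 = 0.4468, the fractional saturation.
v = 0.4468 × Vmax = 0.4468 × 19 = 8.49 mM/s.

8.49 mM/s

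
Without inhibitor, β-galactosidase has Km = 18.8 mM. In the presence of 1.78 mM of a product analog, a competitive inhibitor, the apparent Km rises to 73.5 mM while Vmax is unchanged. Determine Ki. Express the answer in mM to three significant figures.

0.612 mM

Competitive: Km,app = α·Km with α = 1 + [I]/Ki.
α = Km,app/Km = 73.5/18.8 = 3.910.
Since α = 1 + [I]/Ki, [I]/Ki = 3.910 − 1 = 2.910 and Ki = 1.78/2.910 = 0.612 mM.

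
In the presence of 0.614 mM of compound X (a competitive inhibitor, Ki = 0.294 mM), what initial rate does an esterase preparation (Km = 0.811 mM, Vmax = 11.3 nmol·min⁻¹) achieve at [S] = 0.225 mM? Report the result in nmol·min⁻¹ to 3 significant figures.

0.931 nmol·min⁻¹

α = 1 + [I]/Ki = 1 + 0.614/0.294 = 3.088.
For a competitive inhibitor, Vmax is unchanged and the apparent Km becomes α·Km: Km,app = 2.50 mM, Vmax,app = 11.3 nmol·min⁻¹.
v = Vmax,app·[S]/(Km,app + [S]) = 11.3 × 0.225/(2.50 + 0.225) = 0.931 nmol·min⁻¹.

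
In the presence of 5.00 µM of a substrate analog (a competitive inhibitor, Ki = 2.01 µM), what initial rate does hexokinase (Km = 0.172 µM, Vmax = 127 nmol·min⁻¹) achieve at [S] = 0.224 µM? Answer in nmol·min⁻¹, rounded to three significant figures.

α = 1 + [I]/Ki = 1 + 5.00/2.01 = 3.488.
For a competitive inhibitor, Vmax is unchanged and the apparent Km becomes α·Km: Km,app = 0.600 µM, Vmax,app = 127 nmol·min⁻¹.
v = Vmax,app·[S]/(Km,app + [S]) = 127 × 0.224/(0.600 + 0.224) = 34.5 nmol·min⁻¹.

34.5 nmol·min⁻¹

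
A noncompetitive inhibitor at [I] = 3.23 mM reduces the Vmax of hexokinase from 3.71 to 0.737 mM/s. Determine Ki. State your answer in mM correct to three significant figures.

0.801 mM

Noncompetitive: Vmax,app = Vmax/α with α = 1 + [I]/Ki.
α = Vmax/Vmax,app = 3.71/0.737 = 5.034.
Ki = [I]/(α − 1) = 3.23/4.034 = 0.801 mM.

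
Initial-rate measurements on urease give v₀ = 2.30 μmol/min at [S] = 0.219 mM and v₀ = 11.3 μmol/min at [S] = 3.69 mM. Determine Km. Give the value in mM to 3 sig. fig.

1.21 mM

From v = Vmax[S]/(Km+[S]), each point gives Vmax = v(Km+[S])/[S].
Equating: 2.30(Km+0.219)/0.219 = 11.3(Km+3.69)/3.69.
10.50·Km + 2.30 = 3.062·Km + 11.3, so (10.50 − 3.062)·Km = 11.3 − 2.30.
Km = 9.000/7.440 = 1.21 mM; then Vmax = 2.30(1.21+0.219)/0.219 = 15.0 μmol/min.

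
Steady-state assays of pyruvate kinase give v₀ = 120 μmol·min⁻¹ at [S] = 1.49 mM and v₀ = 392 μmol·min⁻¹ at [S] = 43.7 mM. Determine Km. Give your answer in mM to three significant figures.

3.80 mM

From v = Vmax[S]/(Km+[S]), each point gives Vmax = v(Km+[S])/[S].
Equating: 120(Km+1.49)/1.49 = 392(Km+43.7)/43.7.
80.54·Km + 120 = 8.970·Km + 392, so (80.54 − 8.970)·Km = 392 − 120.
Km = 272.0/71.57 = 3.80 mM; then Vmax = 120(3.80+1.49)/1.49 = 426 μmol·min⁻¹.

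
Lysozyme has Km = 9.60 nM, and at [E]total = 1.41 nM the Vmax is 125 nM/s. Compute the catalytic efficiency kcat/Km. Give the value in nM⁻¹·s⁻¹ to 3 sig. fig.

9.23 nM⁻¹·s⁻¹

kcat = Vmax/[E]total = 125/1.41 = 88.7 s⁻¹.
kcat/Km = 88.7/9.60 = 9.23 nM⁻¹·s⁻¹.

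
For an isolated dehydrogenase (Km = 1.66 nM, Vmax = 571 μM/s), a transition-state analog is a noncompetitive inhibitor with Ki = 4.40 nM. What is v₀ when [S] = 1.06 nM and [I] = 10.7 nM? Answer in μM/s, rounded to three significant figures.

64.8 μM/s

α = 1 + [I]/Ki = 1 + 10.7/4.40 = 3.432.
For a noncompetitive inhibitor, Vmax is reduced to Vmax/α while Km is unchanged: Km,app = 1.66 nM, Vmax,app = 166 μM/s.
v = Vmax,app·[S]/(Km,app + [S]) = 166 × 1.06/(1.66 + 1.06) = 64.8 μM/s.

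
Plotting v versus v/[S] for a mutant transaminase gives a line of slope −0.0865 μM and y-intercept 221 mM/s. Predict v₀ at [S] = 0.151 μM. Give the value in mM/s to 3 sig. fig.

141 mM/s

In the Eadie–Hofstee form v = Vmax − Km·(v/[S]), the slope is −Km and the intercept is Vmax, so Km = 0.0865 μM and Vmax = 221 mM/s.
v = 221 × 0.151/(0.0865 + 0.151) = 141 mM/s.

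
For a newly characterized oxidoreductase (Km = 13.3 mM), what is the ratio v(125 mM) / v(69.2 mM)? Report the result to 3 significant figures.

Since Vmax cancels, v₂/v₁ = [S]₂(Km+[S]₁) / [S]₁(Km+[S]₂).
= 125×(13.3+69.2) / (69.2×(13.3+125)) = 10310/9570 = 1.08.

1.08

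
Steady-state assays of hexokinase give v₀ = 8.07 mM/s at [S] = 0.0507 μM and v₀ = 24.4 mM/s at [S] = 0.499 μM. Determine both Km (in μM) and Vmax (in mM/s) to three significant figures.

Km = 0.148 μM; Vmax = 31.6 mM/s

From v = Vmax[S]/(Km+[S]), each point gives Vmax = v(Km+[S])/[S].
Equating: 8.07(Km+0.0507)/0.0507 = 24.4(Km+0.499)/0.499.
159.2·Km + 8.07 = 48.90·Km + 24.4, so (159.2 − 48.90)·Km = 24.4 − 8.07.
Km = 16.33/110.3 = 0.148 μM; then Vmax = 8.07(0.148+0.0507)/0.0507 = 31.6 mM/s.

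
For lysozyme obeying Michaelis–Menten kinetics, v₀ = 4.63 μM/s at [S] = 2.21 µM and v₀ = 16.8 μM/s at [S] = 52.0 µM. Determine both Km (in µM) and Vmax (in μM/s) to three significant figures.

In reciprocal form, 1/v = (Km/Vmax)·(1/[S]) + 1/Vmax. The two points give (1/[S], 1/v) = (0.4525, 0.2160) and (0.01923, 0.05952).
Slope = (0.2160 − 0.05952)/(0.4525 − 0.01923) = 0.3611; intercept = 0.2160 − 0.3611×0.4525 = 0.05258.
Vmax = 1/intercept = 19.0 μM/s; Km = slope × Vmax = 0.3611 × 19.0 = 6.87 µM.

Km = 6.87 µM; Vmax = 19.0 μM/s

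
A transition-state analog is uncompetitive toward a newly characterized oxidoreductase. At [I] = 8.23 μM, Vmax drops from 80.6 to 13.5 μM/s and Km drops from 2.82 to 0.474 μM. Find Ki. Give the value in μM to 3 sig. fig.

1.66 μM

Uncompetitive: Vmax,app = Vmax/α (and Km,app = Km/α) with α = 1 + [I]/Ki.
α = Vmax/Vmax,app = 80.6/13.5 = 5.970.
Ki = [I]/(α − 1) = 8.23/4.970 = 1.66 μM.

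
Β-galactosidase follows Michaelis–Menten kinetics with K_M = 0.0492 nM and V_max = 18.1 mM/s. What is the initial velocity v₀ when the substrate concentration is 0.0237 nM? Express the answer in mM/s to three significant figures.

v = Vmax·[S]/(Km + [S]) = 18.1 × 0.0237 / (0.0492 + 0.0237)
  = 0.4290 / 0.07290 = 5.88 mM/s.

5.88 mM/s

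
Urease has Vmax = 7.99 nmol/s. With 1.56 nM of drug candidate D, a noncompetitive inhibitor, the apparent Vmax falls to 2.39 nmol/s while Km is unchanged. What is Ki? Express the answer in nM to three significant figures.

0.666 nM

Noncompetitive: Vmax,app = Vmax/α with α = 1 + [I]/Ki.
α = Vmax/Vmax,app = 7.99/2.39 = 3.343.
Ki = [I]/(α − 1) = 1.56/2.343 = 0.666 nM.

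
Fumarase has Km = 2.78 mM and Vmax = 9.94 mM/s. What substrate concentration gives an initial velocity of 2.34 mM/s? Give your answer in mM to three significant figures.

The required fractional saturation is v/Vmax = 2.34/9.94 = 0.2354.
Then [S]/(Km+[S]) = 0.2354 ⇒ [S] = 2.78 × 0.2354/(1 − 0.2354) = 0.856 mM.

0.856 mM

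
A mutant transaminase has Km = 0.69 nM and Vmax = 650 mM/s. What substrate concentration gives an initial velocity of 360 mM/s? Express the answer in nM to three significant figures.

The required fractional saturation is v/Vmax = 360/650 = 0.5538.
Then [S]/(Km+[S]) = 0.5538 ⇒ [S] = 0.69 × 0.5538/(1 − 0.5538) = 0.857 nM.

0.857 nM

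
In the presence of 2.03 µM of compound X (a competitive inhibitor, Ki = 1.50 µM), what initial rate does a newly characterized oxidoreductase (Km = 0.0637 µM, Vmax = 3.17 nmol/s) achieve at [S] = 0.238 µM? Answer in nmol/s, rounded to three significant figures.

With α = 1 + [I]/Ki = 1 + 2.03/1.50 = 2.353, the competitive rate law is v = Vmax[S] / (αKm + [S]).
v = 3.17×0.238 / (2.353×0.0637 + 0.238) = 0.7545/0.3879 = 1.94 nmol/s.

1.94 nmol/s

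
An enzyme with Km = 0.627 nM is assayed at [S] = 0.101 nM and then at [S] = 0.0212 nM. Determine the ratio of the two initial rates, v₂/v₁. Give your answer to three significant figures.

The fractional saturations are [S]/(Km+[S]) = 0.101/0.7280 = 0.1387 and 0.0212/0.6482 = 0.03271.
v₂/v₁ is just their ratio: 0.03271/0.1387 = 0.236.

0.236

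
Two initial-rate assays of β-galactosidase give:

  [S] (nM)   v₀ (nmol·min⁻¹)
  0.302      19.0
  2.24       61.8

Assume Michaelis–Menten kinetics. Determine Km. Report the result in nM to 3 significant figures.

From v = Vmax[S]/(Km+[S]), each point gives Vmax = v(Km+[S])/[S].
Equating: 19.0(Km+0.302)/0.302 = 61.8(Km+2.24)/2.24.
62.91·Km + 19.0 = 27.59·Km + 61.8, so (62.91 − 27.59)·Km = 61.8 − 19.0.
Km = 42.80/35.32 = 1.21 nM; then Vmax = 19.0(1.21+0.302)/0.302 = 95.2 nmol·min⁻¹.

1.21 nM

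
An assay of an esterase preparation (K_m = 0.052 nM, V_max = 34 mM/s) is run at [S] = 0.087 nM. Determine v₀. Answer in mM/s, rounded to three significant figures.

v = Vmax·[S]/(Km + [S]) = 34 × 0.087 / (0.052 + 0.087)
  = 2.958 / 0.1390 = 21.3 mM/s.

21.3 mM/s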